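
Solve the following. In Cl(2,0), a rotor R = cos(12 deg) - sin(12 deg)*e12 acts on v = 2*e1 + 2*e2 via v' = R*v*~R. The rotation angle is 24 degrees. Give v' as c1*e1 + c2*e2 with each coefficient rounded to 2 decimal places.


Rotor R = cos(12deg) - sin(12deg)*e12
Rotation angle theta = 2 * 12 = 24 degrees
v' = R*v*~R rotates v by theta.
cos(24deg) = 0.9135, sin(24deg) = 0.4067
v'_1 = 2*cos(24deg) - 2*sin(24deg)
= 2*0.9135 - 2*0.4067
= 1.01
v'_2 = 2*sin(24deg) + 2*cos(24deg)
= 2*0.4067 + 2*0.9135
= 2.64
v' = 1.01*e1 + 2.64*e2


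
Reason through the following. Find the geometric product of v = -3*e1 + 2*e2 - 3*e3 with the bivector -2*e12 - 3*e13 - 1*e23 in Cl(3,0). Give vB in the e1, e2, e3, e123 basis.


vB has grade-1 (vector) and grade-3 (trivector) parts: vB = (v _| B) + (v ^ B).
Vector part <vB>_1:
  e1: -v2*b12 - v3*b13 = -(2)*(-2) - (-3)*(-3) = -5
  e2: v1*b12 - v3*b23 = (-3)*(-2) - (-3)*(-1) = 3
  e3: v1*b13 + v2*b23 = (-3)*(-3) + (2)*(-1) = 7
Trivector part <vB>_3:
  e123: v1*b23 - v2*b13 + v3*b12 = (-3)*(-1) - (2)*(-3) + (-3)*(-2) = 15
vB = -5*e1 + 3*e2 + 7*e3 + 15*e123


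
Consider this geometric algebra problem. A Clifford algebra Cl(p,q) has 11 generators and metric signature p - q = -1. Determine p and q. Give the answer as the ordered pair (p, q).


We need p + q = 11 and p - q = -1.
Adding: 2p = 11 + (-1) = 10, so p = 5.
Then q = 11 - 5 = 6.
(p, q) = (5, 6)


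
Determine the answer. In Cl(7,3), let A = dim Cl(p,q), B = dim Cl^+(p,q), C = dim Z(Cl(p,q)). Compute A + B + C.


n = 7 + 3 = 10
Total dim = 2^10 = 1024
Even subalgebra dim = 2^9 = 512
n is even, so center dim = 1
Sum = 1024 + 512 + 1 = 1537


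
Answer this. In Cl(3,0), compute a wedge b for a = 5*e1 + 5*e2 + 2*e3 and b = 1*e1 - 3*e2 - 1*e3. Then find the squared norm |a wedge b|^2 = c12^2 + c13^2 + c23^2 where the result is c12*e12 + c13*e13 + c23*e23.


a wedge b = (a1*b2 - a2*b1)*e12 + (a1*b3 - a3*b1)*e13 + (a2*b3 - a3*b2)*e23
e12 coeff: 5*(-3) - 5*1 = -15 - 5 = -20
e13 coeff: 5*(-1) - 2*1 = -5 - 2 = -7
e23 coeff: 5*(-1) - 2*(-3) = -5 - (-6) = 1
|a wedge b|^2 = (-20)^2 + (-7)^2 + 1^2
= 400 + 49 + 1
= 450


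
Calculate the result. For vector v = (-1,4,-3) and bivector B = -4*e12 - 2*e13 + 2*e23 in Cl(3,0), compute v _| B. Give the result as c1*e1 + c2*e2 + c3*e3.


Left contraction v _| B = <vB>_1 (grade-1 part of the geometric product vB).
Using e1_|e12 = e2, e2_|e12 = -e1, e1_|e13 = e3, e3_|e13 = -e1, e2_|e23 = e3, e3_|e23 = -e2:
e1 coeff: -v2*b12 - v3*b13 = -(4)*(-4) - (-3)*(-2) = 10
e2 coeff: v1*b12 - v3*b23 = (-1)*(-4) - (-3)*(2) = 10
e3 coeff: v1*b13 + v2*b23 = (-1)*(-2) + (4)*(2) = 10
v _| B = 10*e1 + 10*e2 + 10*e3


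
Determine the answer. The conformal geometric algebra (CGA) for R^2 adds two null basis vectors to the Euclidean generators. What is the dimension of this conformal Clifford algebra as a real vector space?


The conformal model of R^2 uses Cl(3,1): the 2 Euclidean generators plus two extra orthogonal generators e+ (e+^2 = +1) and e- (e-^2 = -1), from which the null vectors e0, einf are built.
Number of generators m = 2 + 2 = 4.
dim Cl(p,q) = 2^m = 2^4 = 16


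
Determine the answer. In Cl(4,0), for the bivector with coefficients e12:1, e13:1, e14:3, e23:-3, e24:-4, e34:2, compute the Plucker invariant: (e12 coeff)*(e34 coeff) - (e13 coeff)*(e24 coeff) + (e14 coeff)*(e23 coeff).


Plucker relation: af - be + cd
a*f = 1*2 = 2
b*e = 1*(-4) = -4
c*d = 3*(-3) = -9
af - be + cd = 2 - (-4) + (-9)
= -3


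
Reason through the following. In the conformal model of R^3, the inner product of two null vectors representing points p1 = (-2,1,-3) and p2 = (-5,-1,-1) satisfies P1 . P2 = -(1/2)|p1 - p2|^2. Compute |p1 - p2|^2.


p1 - p2 = (3, 2, -2)
|p1 - p2|^2 = 3^2 + 2^2 + (-2)^2
= 9 + 4 + 4
= 17


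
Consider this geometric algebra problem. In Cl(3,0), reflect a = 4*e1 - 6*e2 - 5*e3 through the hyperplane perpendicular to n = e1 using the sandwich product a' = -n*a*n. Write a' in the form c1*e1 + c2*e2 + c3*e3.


Reflection formula: a' = -n*a*n, with n = e1 (unit vector, n^2 = 1).
For reflection through hyperplane perp to e1:
The component along e1 flips sign, others stay.
a = (4, -6, -5)
a' = (-4, -6, -5)
a' = -4*e1 - 6*e2 - 5*e3


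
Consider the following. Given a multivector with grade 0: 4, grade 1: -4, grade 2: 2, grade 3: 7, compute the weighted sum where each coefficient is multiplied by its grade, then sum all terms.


Grade-weighted sum = sum of grade_k * coefficient_k
0*4 = 0
1*(-4) = -4
2*2 = 4
3*7 = 21
Total = 0 + (-4) + 4 + 21 = 21


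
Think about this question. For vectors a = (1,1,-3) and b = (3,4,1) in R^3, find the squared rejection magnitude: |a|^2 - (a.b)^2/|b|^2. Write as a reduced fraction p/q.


|a|^2 = 1^2 + 1^2 + (-3)^2 = 11
|b|^2 = 3^2 + 4^2 + 1^2 = 26
a . b = 1*3 + 1*4 + (-3)*1 = 4
(a.b)^2 = 4^2 = 16
|rej|^2 = 11 - 16/26
= (286 - 16)/26
= 270/26
In lowest terms: 135/13


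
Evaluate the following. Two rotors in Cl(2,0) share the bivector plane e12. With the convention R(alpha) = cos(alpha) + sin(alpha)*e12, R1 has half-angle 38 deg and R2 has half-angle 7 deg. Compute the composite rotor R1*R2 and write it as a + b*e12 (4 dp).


Same-plane rotors commute and their half-angles add:
R1*R2 = cos(a1 + a2) + sin(a1 + a2)*e12.
a1 + a2 = 38 + 7 = 45 deg
cos(45 deg) = 0.7071
sin(45 deg) = 0.7071
R1*R2 = 0.7071 + 0.7071*e12


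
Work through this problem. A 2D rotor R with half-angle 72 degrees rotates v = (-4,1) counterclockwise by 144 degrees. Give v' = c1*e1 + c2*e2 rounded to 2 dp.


Rotor R = cos(72deg) - sin(72deg)*e12
Rotation angle theta = 2 * 72 = 144 degrees
v' = R*v*~R rotates v by theta.
cos(144deg) = -0.8090, sin(144deg) = 0.5878
v'_1 = -4*cos(144deg) - 1*sin(144deg)
= -4*(-0.8090) - 1*0.5878
= 2.65
v'_2 = -4*sin(144deg) + 1*cos(144deg)
= -4*0.5878 + 1*(-0.8090)
= -3.16
v' = 2.65*e1 - 3.16*e2


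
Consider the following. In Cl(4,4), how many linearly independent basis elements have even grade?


Even subalgebra dimension = 2^(n-1)
n = 4 + 4 = 8
2^(8 - 1) = 2^7 = 128
Verification: sum of C(8,k) for even k = 1 + 28 + 70 + 28 + 1 = 128
Result = 128


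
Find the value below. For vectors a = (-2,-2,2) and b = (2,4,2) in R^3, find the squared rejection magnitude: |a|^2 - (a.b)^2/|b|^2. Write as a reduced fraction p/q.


|a|^2 = (-2)^2 + (-2)^2 + 2^2 = 12
|b|^2 = 2^2 + 4^2 + 2^2 = 24
a . b = (-2)*2 + (-2)*4 + 2*2 = -8
(a.b)^2 = (-8)^2 = 64
|rej|^2 = 12 - 64/24
= (288 - 64)/24
= 224/24
In lowest terms: 28/3


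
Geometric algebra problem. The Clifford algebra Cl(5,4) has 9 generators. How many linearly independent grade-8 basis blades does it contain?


Number of grade-k basis blades in Cl(p,q) with n = p + q is C(n, k).
n = 5 + 4 = 9
C(9, 8) = 9! / (8! * 1!)
= 362880 / (40320 * 1)
= 9


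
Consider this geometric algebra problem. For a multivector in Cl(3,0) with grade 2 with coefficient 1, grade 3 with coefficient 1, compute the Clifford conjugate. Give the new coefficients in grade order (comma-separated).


Clifford conjugate sign for grade k: (-1)^(k(k+1)/2)
Grade 2: (-1)^(2*3/2) = (-1)^3 = -1, coeff 1 -> -1
Grade 3: (-1)^(3*4/2) = (-1)^6 = 1, coeff 1 -> 1
Conjugated coefficients: -1, 1


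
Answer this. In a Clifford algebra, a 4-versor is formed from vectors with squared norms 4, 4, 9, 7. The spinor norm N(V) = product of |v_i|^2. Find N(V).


Spinor norm N(V) = |v1|^2 * |v2|^2 * ... * |v4|^2
= 4 * 4 * 9 * 7
Running product: 4, 16, 144, 1008
N(V) = 1008


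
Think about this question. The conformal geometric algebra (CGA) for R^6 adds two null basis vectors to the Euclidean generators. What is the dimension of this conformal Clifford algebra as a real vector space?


The conformal model of R^6 uses Cl(7,1): the 6 Euclidean generators plus two extra orthogonal generators e+ (e+^2 = +1) and e- (e-^2 = -1), from which the null vectors e0, einf are built.
Number of generators m = 6 + 2 = 8.
dim Cl(p,q) = 2^m = 2^8 = 256


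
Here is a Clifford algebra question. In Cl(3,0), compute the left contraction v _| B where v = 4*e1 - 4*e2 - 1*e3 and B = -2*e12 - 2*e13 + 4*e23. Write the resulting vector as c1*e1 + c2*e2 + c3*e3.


Left contraction v _| B = <vB>_1 (grade-1 part of the geometric product vB).
Using e1_|e12 = e2, e2_|e12 = -e1, e1_|e13 = e3, e3_|e13 = -e1, e2_|e23 = e3, e3_|e23 = -e2:
e1 coeff: -v2*b12 - v3*b13 = -(-4)*(-2) - (-1)*(-2) = -10
e2 coeff: v1*b12 - v3*b23 = (4)*(-2) - (-1)*(4) = -4
e3 coeff: v1*b13 + v2*b23 = (4)*(-2) + (-4)*(4) = -24
v _| B = -10*e1 - 4*e2 - 24*e3


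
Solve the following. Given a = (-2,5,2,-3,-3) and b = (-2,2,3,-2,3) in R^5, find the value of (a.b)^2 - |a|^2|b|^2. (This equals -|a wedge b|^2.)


a . b = (-2)*(-2) + 5*2 + 2*3 + (-3)*(-2) + (-3)*3
= 4 + 10 + 6 + 6 + (-9) = 17
|a|^2 = (-2)^2 + 5^2 + 2^2 + (-3)^2 + (-3)^2 = 51
|b|^2 = (-2)^2 + 2^2 + 3^2 + (-2)^2 + 3^2 = 30
(a.b)^2 = 17^2 = 289
|a|^2 * |b|^2 = 51 * 30 = 1530
Result = 289 - 1530 = -1241


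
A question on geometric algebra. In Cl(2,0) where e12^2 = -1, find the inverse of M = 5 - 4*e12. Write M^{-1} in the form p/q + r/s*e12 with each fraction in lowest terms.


M = 5 - 4*e12, where e12^2 = -1.
Since M commutes with its reverse ~M = a - b*e12, M * ~M = a^2 - b^2*e12^2 = a^2 + b^2.
So M^{-1} = ~M / (a^2 + b^2) = (a - b*e12)/(a^2 + b^2).
a^2 + b^2 = 25 + 16 = 41
Scalar part = 5/41 = 5/41
Bivector coeff = 4/41 = 4/41
M^{-1} = 5/41 + 4/41*e12


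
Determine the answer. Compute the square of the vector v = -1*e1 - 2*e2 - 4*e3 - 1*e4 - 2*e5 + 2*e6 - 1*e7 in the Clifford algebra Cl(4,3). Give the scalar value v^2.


v^2 = sum of c_i^2 * e_i^2
Positive signature terms (e_i^2 = +1): (-1)^2 + (-2)^2 + (-4)^2 + (-1)^2 = 22
Negative signature terms (e_j^2 = -1): (-2)^2 + 2^2 + (-1)^2 = 9
v^2 = 22 - 9 = 13


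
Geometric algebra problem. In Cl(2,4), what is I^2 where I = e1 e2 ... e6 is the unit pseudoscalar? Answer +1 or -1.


The pseudoscalar I = e1...e_n (product of all n generators) of Cl(p,q) satisfies I^2 = (-1)^(q + n(n-1)/2).
p = 2, q = 4, n = p + q = 6
n(n-1)/2 = 6 * 5 / 2 = 15
Exponent = q + n(n-1)/2 = 4 + 15 = 19
I^2 = (-1)^19 = -1


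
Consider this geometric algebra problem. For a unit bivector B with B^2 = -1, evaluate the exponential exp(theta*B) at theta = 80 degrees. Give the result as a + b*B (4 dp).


For a unit bivector B with B^2 = -1, the exponential series gives
e^(theta*B) = cos(theta) + sin(theta)*B (the GA analogue of Euler's formula).
theta = 80 degrees = 1.396263 rad
cos(80 deg) = 0.1736
sin(80 deg) = 0.9848
exp(theta*B) = 0.1736 + 0.9848*B


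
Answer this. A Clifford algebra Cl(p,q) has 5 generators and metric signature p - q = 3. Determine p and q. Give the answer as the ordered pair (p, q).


We need p + q = 5 and p - q = 3.
Adding: 2p = 5 + 3 = 8, so p = 4.
Then q = 5 - 4 = 1.
(p, q) = (4, 1)


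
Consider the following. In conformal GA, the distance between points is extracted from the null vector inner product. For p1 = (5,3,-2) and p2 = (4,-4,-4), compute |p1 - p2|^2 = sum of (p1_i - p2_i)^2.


p1 - p2 = (1, 7, 2)
|p1 - p2|^2 = 1^2 + 7^2 + 2^2
= 1 + 49 + 4
= 54


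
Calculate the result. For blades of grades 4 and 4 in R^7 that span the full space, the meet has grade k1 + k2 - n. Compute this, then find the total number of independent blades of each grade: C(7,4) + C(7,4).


Meet grade = grade(A) + grade(B) - n
= 4 + 4 - 7 = 1
C(7,4) = 35
C(7,4) = 35
dim_A + dim_B = 35 + 35 = 70


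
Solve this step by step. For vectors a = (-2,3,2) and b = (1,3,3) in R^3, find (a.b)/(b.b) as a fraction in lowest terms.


Projection coefficient = (a . b) / (b . b)
a . b = (-2)*1 + 3*3 + 2*3
= -2 + 9 + 6 = 13
b . b = 1^2 + 3^2 + 3^2
= 1 + 9 + 9 = 19
Coefficient = 13/19
In lowest terms: 13/19


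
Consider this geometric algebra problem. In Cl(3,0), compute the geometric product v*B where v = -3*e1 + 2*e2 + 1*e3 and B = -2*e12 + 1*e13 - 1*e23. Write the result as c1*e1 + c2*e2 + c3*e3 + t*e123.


vB has grade-1 (vector) and grade-3 (trivector) parts: vB = (v _| B) + (v ^ B).
Vector part <vB>_1:
  e1: -v2*b12 - v3*b13 = -(2)*(-2) - (1)*(1) = 3
  e2: v1*b12 - v3*b23 = (-3)*(-2) - (1)*(-1) = 7
  e3: v1*b13 + v2*b23 = (-3)*(1) + (2)*(-1) = -5
Trivector part <vB>_3:
  e123: v1*b23 - v2*b13 + v3*b12 = (-3)*(-1) - (2)*(1) + (1)*(-2) = -1
vB = 3*e1 + 7*e2 - 5*e3 - 1*e123


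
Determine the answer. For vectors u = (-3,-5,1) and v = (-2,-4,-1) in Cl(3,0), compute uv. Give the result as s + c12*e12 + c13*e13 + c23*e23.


In Cl(3,0): e_i^2 = 1, e_ie_j = -e_je_i for i != j.
Scalar part = u . v = (-3)*(-2) + (-5)*(-4) + 1*(-1)
= 6 + 20 + (-1) = 25
e12 coeff = (-3)*(-4) - (-5)*(-2) = 12 - 10 = 2
e13 coeff = (-3)*(-1) - 1*(-2) = 3 - (-2) = 5
e23 coeff = (-5)*(-1) - 1*(-4) = 5 - (-4) = 9
uv = 25 + 2*e12 + 5*e13 + 9*e23


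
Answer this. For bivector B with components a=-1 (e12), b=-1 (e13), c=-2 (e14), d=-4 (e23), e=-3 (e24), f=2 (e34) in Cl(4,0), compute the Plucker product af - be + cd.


Plucker relation: af - be + cd
a*f = (-1)*2 = -2
b*e = (-1)*(-3) = 3
c*d = (-2)*(-4) = 8
af - be + cd = -2 - 3 + 8
= 3


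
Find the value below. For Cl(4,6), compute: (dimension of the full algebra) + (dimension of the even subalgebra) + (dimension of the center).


n = 4 + 6 = 10
Total dim = 2^10 = 1024
Even subalgebra dim = 2^9 = 512
n is even, so center dim = 1
Sum = 1024 + 512 + 1 = 1537


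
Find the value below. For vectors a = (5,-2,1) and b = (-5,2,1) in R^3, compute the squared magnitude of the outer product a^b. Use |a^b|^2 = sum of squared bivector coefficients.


a wedge b = (a1*b2 - a2*b1)*e12 + (a1*b3 - a3*b1)*e13 + (a2*b3 - a3*b2)*e23
e12 coeff: 5*2 - (-2)*(-5) = 10 - 10 = 0
e13 coeff: 5*1 - 1*(-5) = 5 - (-5) = 10
e23 coeff: (-2)*1 - 1*2 = -2 - 2 = -4
|a wedge b|^2 = 0^2 + 10^2 + (-4)^2
= 0 + 100 + 16
= 116


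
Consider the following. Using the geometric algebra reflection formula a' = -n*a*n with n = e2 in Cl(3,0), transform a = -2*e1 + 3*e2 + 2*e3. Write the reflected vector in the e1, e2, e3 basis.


Reflection formula: a' = -n*a*n, with n = e2 (unit vector, n^2 = 1).
For reflection through hyperplane perp to e2:
The component along e2 flips sign, others stay.
a = (-2, 3, 2)
a' = (-2, -3, 2)
a' = -2*e1 - 3*e2 + 2*e3


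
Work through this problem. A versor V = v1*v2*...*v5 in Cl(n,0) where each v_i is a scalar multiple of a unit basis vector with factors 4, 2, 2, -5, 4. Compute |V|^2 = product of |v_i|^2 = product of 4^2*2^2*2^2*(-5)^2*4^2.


Each vector v_i has |v_i|^2 = s_i^2
Squared scales: 4^2 = 16, 2^2 = 4, 2^2 = 4, (-5)^2 = 25, 4^2 = 16
|V|^2 = 16 * 4 * 4 * 25 * 16
= 102400


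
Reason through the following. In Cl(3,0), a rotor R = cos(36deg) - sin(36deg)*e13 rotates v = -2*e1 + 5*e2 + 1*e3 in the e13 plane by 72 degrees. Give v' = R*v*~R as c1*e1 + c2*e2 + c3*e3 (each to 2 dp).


Rotor R = cos(36deg) - sin(36deg)*e13
Rotation angle theta = 2 * 36 = 72 degrees in the e13 plane (e1 -> e3).
The component perpendicular to the plane (e2) is invariant: v'_2 = v2 = 5.00
cos(72deg) = 0.3090, sin(72deg) = 0.9511
v'_1 = v1*cos(theta) - v3*sin(theta) = -2*0.3090 - 1*0.9511 = -1.57
v'_3 = v1*sin(theta) + v3*cos(theta) = -2*0.9511 + 1*0.3090 = -1.59
v' = -1.57*e1 + 5.00*e2 - 1.59*e3


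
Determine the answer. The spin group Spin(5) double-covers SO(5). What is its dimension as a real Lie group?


Spin(n) double-covers SO(n); both have Lie algebra so(n) of dimension n(n-1)/2.
n = 5
n(n-1) = 5 * 4 = 20
dim Spin(5) = 20/2 = 10


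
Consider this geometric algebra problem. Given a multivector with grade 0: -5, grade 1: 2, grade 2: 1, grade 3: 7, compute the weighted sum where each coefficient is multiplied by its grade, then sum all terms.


Grade-weighted sum = sum of grade_k * coefficient_k
0*(-5) = 0
1*2 = 2
2*1 = 2
3*7 = 21
Total = 0 + 2 + 2 + 21 = 25


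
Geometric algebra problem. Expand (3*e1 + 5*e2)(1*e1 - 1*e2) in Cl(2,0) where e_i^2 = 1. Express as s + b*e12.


Expand: (3*e1 + 5*e2)(1*e1 - 1*e2)
= 3*1*e1e1 + 3*(-1)*e1e2 + 5*1*e2e1 + 5*(-1)*e2e2
Using e1^2 = e2^2 = 1, e2e1 = -e1e2:
Scalar part s = 3*1 + 5*(-1) = 3 + (-5) = -2
Bivector part b = 3*(-1) - 5*1 = -3 - 5 = -8
uv = -2 - 8*e12


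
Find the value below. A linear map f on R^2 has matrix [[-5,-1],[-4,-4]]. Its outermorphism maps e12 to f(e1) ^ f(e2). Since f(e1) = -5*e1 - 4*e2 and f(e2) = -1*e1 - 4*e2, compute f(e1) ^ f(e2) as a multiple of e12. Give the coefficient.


The outermorphism of a linear map f sends e1^e2 to f(e1)^f(e2).
f(e1) = -5*e1 - 4*e2
f(e2) = -1*e1 - 4*e2
f(e1) ^ f(e2) = (-5*e1 - 4*e2) ^ (-1*e1 - 4*e2)
= (-5)*(-4)*e12 + (-4)*(-1)*e21
= (20 - 4)*e12
= 16*e12
Coefficient = 16


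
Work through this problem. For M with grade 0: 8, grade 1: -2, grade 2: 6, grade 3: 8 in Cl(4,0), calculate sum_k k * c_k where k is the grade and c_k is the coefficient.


Grade-weighted sum = sum of grade_k * coefficient_k
0*8 = 0
1*(-2) = -2
2*6 = 12
3*8 = 24
Total = 0 + (-2) + 12 + 24 = 34


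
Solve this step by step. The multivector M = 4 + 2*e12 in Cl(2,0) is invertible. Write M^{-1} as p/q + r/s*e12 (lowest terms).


M = 4 + 2*e12, where e12^2 = -1.
Since M commutes with its reverse ~M = a - b*e12, M * ~M = a^2 - b^2*e12^2 = a^2 + b^2.
So M^{-1} = ~M / (a^2 + b^2) = (a - b*e12)/(a^2 + b^2).
a^2 + b^2 = 16 + 4 = 20
Scalar part = 4/20 = 1/5
Bivector coeff = -2/20 = -1/10
M^{-1} = 1/5 - 1/10*e12


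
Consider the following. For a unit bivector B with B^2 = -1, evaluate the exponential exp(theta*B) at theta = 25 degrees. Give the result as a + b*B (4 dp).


For a unit bivector B with B^2 = -1, the exponential series gives
e^(theta*B) = cos(theta) + sin(theta)*B (the GA analogue of Euler's formula).
theta = 25 degrees = 0.436332 rad
cos(25 deg) = 0.9063
sin(25 deg) = 0.4226
exp(theta*B) = 0.9063 + 0.4226*B


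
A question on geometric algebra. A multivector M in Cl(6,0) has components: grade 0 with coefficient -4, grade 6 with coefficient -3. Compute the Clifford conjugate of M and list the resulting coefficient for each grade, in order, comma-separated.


Clifford conjugate sign for grade k: (-1)^(k(k+1)/2)
Grade 0: (-1)^(0*1/2) = (-1)^0 = 1, coeff -4 -> -4
Grade 6: (-1)^(6*7/2) = (-1)^21 = -1, coeff -3 -> 3
Conjugated coefficients: -4, 3


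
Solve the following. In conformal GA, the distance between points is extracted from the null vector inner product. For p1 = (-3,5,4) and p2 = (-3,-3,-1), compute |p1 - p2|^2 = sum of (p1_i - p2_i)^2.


p1 - p2 = (0, 8, 5)
|p1 - p2|^2 = 0^2 + 8^2 + 5^2
= 0 + 64 + 25
= 89


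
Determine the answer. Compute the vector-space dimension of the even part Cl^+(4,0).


Even subalgebra dimension = 2^(n-1)
n = 4 + 0 = 4
2^(4 - 1) = 2^3 = 8
Verification: sum of C(4,k) for even k = 1 + 6 + 1 = 8
Result = 8


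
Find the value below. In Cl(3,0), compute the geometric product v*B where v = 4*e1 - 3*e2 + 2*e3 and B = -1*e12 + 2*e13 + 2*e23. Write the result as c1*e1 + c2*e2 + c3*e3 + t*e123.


vB has grade-1 (vector) and grade-3 (trivector) parts: vB = (v _| B) + (v ^ B).
Vector part <vB>_1:
  e1: -v2*b12 - v3*b13 = -(-3)*(-1) - (2)*(2) = -7
  e2: v1*b12 - v3*b23 = (4)*(-1) - (2)*(2) = -8
  e3: v1*b13 + v2*b23 = (4)*(2) + (-3)*(2) = 2
Trivector part <vB>_3:
  e123: v1*b23 - v2*b13 + v3*b12 = (4)*(2) - (-3)*(2) + (2)*(-1) = 12
vB = -7*e1 - 8*e2 + 2*e3 + 12*e123


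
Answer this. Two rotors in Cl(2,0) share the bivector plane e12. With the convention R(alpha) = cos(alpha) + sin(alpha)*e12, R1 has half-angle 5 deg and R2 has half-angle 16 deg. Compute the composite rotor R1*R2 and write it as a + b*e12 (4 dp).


Same-plane rotors commute and their half-angles add:
R1*R2 = cos(a1 + a2) + sin(a1 + a2)*e12.
a1 + a2 = 5 + 16 = 21 deg
cos(21 deg) = 0.9336
sin(21 deg) = 0.3584
R1*R2 = 0.9336 + 0.3584*e12


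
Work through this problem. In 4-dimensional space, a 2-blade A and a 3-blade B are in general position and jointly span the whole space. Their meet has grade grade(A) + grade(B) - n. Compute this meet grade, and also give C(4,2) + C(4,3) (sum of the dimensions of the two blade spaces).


Meet grade = grade(A) + grade(B) - n
= 2 + 3 - 4 = 1
C(4,2) = 6
C(4,3) = 4
dim_A + dim_B = 6 + 4 = 10


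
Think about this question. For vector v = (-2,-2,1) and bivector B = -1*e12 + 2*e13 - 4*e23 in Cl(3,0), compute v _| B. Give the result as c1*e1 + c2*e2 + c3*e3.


Left contraction v _| B = <vB>_1 (grade-1 part of the geometric product vB).
Using e1_|e12 = e2, e2_|e12 = -e1, e1_|e13 = e3, e3_|e13 = -e1, e2_|e23 = e3, e3_|e23 = -e2:
e1 coeff: -v2*b12 - v3*b13 = -(-2)*(-1) - (1)*(2) = -4
e2 coeff: v1*b12 - v3*b23 = (-2)*(-1) - (1)*(-4) = 6
e3 coeff: v1*b13 + v2*b23 = (-2)*(2) + (-2)*(-4) = 4
v _| B = -4*e1 + 6*e2 + 4*e3


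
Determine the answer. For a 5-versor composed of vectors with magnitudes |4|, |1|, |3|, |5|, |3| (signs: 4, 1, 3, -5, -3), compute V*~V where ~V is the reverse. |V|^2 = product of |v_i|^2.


Each vector v_i has |v_i|^2 = s_i^2
Squared scales: 4^2 = 16, 1^2 = 1, 3^2 = 9, (-5)^2 = 25, (-3)^2 = 9
|V|^2 = 16 * 1 * 9 * 25 * 9
= 32400


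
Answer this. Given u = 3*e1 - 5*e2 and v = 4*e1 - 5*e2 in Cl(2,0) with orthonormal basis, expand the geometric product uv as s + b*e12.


Expand: (3*e1 - 5*e2)(4*e1 - 5*e2)
= 3*4*e1e1 + 3*(-5)*e1e2 + (-5)*4*e2e1 + (-5)*(-5)*e2e2
Using e1^2 = e2^2 = 1, e2e1 = -e1e2:
Scalar part s = 3*4 + (-5)*(-5) = 12 + 25 = 37
Bivector part b = 3*(-5) - (-5)*4 = -15 - (-20) = 5
uv = 37 + 5*e12


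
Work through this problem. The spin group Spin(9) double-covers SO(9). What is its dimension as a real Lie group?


Spin(n) double-covers SO(n); both have Lie algebra so(n) of dimension n(n-1)/2.
n = 9
n(n-1) = 9 * 8 = 72
dim Spin(9) = 72/2 = 36


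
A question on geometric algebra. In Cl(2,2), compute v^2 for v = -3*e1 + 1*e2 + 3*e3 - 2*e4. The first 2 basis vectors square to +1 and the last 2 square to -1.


v^2 = sum of c_i^2 * e_i^2
Positive signature terms (e_i^2 = +1): (-3)^2 + 1^2 = 10
Negative signature terms (e_j^2 = -1): 3^2 + (-2)^2 = 13
v^2 = 10 - 13 = -3


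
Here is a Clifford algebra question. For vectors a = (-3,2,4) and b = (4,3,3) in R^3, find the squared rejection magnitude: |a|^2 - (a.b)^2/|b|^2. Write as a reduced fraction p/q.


|a|^2 = (-3)^2 + 2^2 + 4^2 = 29
|b|^2 = 4^2 + 3^2 + 3^2 = 34
a . b = (-3)*4 + 2*3 + 4*3 = 6
(a.b)^2 = 6^2 = 36
|rej|^2 = 29 - 36/34
= (986 - 36)/34
= 950/34
In lowest terms: 475/17


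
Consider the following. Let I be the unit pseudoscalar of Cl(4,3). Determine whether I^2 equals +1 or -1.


The pseudoscalar I = e1...e_n (product of all n generators) of Cl(p,q) satisfies I^2 = (-1)^(q + n(n-1)/2).
p = 4, q = 3, n = p + q = 7
n(n-1)/2 = 7 * 6 / 2 = 21
Exponent = q + n(n-1)/2 = 3 + 21 = 24
I^2 = (-1)^24 = +1


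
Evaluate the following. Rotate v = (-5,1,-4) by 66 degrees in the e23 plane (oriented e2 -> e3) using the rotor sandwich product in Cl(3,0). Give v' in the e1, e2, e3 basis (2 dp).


Rotor R = cos(33deg) - sin(33deg)*e23
Rotation angle theta = 2 * 33 = 66 degrees in the e23 plane (e2 -> e3).
The component perpendicular to the plane (e1) is invariant: v'_1 = v1 = -5.00
cos(66deg) = 0.4067, sin(66deg) = 0.9135
v'_2 = v2*cos(theta) - v3*sin(theta) = 1*0.4067 - (-4)*0.9135 = 4.06
v'_3 = v2*sin(theta) + v3*cos(theta) = 1*0.9135 + (-4)*0.4067 = -0.71
v' = -5.00*e1 + 4.06*e2 - 0.71*e3


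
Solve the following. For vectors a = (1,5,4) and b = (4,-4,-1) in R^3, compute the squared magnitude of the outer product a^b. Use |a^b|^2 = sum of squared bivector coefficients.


a wedge b = (a1*b2 - a2*b1)*e12 + (a1*b3 - a3*b1)*e13 + (a2*b3 - a3*b2)*e23
e12 coeff: 1*(-4) - 5*4 = -4 - 20 = -24
e13 coeff: 1*(-1) - 4*4 = -1 - 16 = -17
e23 coeff: 5*(-1) - 4*(-4) = -5 - (-16) = 11
|a wedge b|^2 = (-24)^2 + (-17)^2 + 11^2
= 576 + 289 + 121
= 986


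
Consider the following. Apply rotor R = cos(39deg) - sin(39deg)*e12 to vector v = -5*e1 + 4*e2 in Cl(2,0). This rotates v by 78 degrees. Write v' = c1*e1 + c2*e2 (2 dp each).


Rotor R = cos(39deg) - sin(39deg)*e12
Rotation angle theta = 2 * 39 = 78 degrees
v' = R*v*~R rotates v by theta.
cos(78deg) = 0.2079, sin(78deg) = 0.9781
v'_1 = -5*cos(78deg) - 4*sin(78deg)
= -5*0.2079 - 4*0.9781
= -4.95
v'_2 = -5*sin(78deg) + 4*cos(78deg)
= -5*0.9781 + 4*0.2079
= -4.06
v' = -4.95*e1 - 4.06*e2


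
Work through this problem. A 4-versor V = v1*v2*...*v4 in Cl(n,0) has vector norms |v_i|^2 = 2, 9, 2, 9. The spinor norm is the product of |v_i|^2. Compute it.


Spinor norm N(V) = |v1|^2 * |v2|^2 * ... * |v4|^2
= 2 * 9 * 2 * 9
Running product: 2, 18, 36, 324
N(V) = 324


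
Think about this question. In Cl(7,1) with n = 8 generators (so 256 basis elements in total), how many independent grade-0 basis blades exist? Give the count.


Number of grade-k basis blades in Cl(p,q) with n = p + q is C(n, k).
n = 7 + 1 = 8
C(8, 0) = 8! / (0! * 8!)
= 40320 / (1 * 40320)
= 1


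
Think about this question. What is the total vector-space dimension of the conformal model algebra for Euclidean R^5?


The conformal model of R^5 uses Cl(6,1): the 5 Euclidean generators plus two extra orthogonal generators e+ (e+^2 = +1) and e- (e-^2 = -1), from which the null vectors e0, einf are built.
Number of generators m = 5 + 2 = 7.
dim Cl(p,q) = 2^m = 2^7 = 128


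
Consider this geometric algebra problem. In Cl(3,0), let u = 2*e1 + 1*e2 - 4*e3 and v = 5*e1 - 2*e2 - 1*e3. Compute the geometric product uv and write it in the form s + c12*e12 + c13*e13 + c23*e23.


In Cl(3,0): e_i^2 = 1, e_ie_j = -e_je_i for i != j.
Scalar part = u . v = 2*5 + 1*(-2) + (-4)*(-1)
= 10 + (-2) + 4 = 12
e12 coeff = 2*(-2) - 1*5 = -4 - 5 = -9
e13 coeff = 2*(-1) - (-4)*5 = -2 - (-20) = 18
e23 coeff = 1*(-1) - (-4)*(-2) = -1 - 8 = -9
uv = 12 - 9*e12 + 18*e13 - 9*e23


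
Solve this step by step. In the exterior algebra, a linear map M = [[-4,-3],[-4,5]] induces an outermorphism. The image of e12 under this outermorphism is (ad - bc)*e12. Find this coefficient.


The outermorphism of a linear map f sends e1^e2 to f(e1)^f(e2).
f(e1) = -4*e1 - 4*e2
f(e2) = -3*e1 + 5*e2
f(e1) ^ f(e2) = (-4*e1 - 4*e2) ^ (-3*e1 + 5*e2)
= (-4)*5*e12 + (-4)*(-3)*e21
= (-20 - 12)*e12
= -32*e12
Coefficient = -32


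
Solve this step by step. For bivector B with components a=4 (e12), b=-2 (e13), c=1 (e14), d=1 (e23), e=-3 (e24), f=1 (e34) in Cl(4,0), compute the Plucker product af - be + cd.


Plucker relation: af - be + cd
a*f = 4*1 = 4
b*e = (-2)*(-3) = 6
c*d = 1*1 = 1
af - be + cd = 4 - 6 + 1
= -1


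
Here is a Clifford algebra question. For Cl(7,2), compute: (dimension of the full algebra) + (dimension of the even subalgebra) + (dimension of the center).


n = 7 + 2 = 9
Total dim = 2^9 = 512
Even subalgebra dim = 2^8 = 256
n is odd, so center dim = 2
Sum = 512 + 256 + 2 = 770


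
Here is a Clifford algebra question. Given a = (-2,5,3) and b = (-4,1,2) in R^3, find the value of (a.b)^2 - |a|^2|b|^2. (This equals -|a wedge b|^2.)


a . b = (-2)*(-4) + 5*1 + 3*2
= 8 + 5 + 6 = 19
|a|^2 = (-2)^2 + 5^2 + 3^2 = 38
|b|^2 = (-4)^2 + 1^2 + 2^2 = 21
(a.b)^2 = 19^2 = 361
|a|^2 * |b|^2 = 38 * 21 = 798
Result = 361 - 798 = -437


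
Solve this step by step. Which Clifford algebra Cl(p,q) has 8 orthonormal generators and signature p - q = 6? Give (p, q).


We need p + q = 8 and p - q = 6.
Adding: 2p = 8 + 6 = 14, so p = 7.
Then q = 8 - 7 = 1.
(p, q) = (7, 1)


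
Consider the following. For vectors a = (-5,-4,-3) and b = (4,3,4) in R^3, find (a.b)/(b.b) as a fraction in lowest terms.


Projection coefficient = (a . b) / (b . b)
a . b = (-5)*4 + (-4)*3 + (-3)*4
= -20 + (-12) + (-12) = -44
b . b = 4^2 + 3^2 + 4^2
= 16 + 9 + 16 = 41
Coefficient = -44/41
In lowest terms: -44/41


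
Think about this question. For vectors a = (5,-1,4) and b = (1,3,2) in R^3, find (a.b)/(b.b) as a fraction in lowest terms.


Projection coefficient = (a . b) / (b . b)
a . b = 5*1 + (-1)*3 + 4*2
= 5 + (-3) + 8 = 10
b . b = 1^2 + 3^2 + 2^2
= 1 + 9 + 4 = 14
Coefficient = 10/14
In lowest terms: 5/7


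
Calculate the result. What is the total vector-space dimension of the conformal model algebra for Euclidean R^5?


The conformal model of R^5 uses Cl(6,1): the 5 Euclidean generators plus two extra orthogonal generators e+ (e+^2 = +1) and e- (e-^2 = -1), from which the null vectors e0, einf are built.
Number of generators m = 5 + 2 = 7.
dim Cl(p,q) = 2^m = 2^7 = 128


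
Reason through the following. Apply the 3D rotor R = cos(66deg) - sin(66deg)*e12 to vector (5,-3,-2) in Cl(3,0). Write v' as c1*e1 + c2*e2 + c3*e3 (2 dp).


Rotor R = cos(66deg) - sin(66deg)*e12
Rotation angle theta = 2 * 66 = 132 degrees in the e12 plane (e1 -> e2).
The component perpendicular to the plane (e3) is invariant: v'_3 = v3 = -2.00
cos(132deg) = -0.6691, sin(132deg) = 0.7431
v'_1 = v1*cos(theta) - v2*sin(theta) = 5*(-0.6691) - (-3)*0.7431 = -1.12
v'_2 = v1*sin(theta) + v2*cos(theta) = 5*0.7431 + (-3)*(-0.6691) = 5.72
v' = -1.12*e1 + 5.72*e2 - 2.00*e3


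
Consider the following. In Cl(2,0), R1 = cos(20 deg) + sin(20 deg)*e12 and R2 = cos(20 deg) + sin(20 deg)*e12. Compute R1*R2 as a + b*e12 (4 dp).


Same-plane rotors commute and their half-angles add:
R1*R2 = cos(a1 + a2) + sin(a1 + a2)*e12.
a1 + a2 = 20 + 20 = 40 deg
cos(40 deg) = 0.7660
sin(40 deg) = 0.6428
R1*R2 = 0.7660 + 0.6428*e12


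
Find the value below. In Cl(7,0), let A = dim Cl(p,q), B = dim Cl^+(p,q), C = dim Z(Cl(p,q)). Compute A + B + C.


n = 7 + 0 = 7
Total dim = 2^7 = 128
Even subalgebra dim = 2^6 = 64
n is odd, so center dim = 2
Sum = 128 + 64 + 2 = 194


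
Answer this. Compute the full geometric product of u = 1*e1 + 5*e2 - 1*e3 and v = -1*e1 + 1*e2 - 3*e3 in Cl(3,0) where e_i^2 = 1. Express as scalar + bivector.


In Cl(3,0): e_i^2 = 1, e_ie_j = -e_je_i for i != j.
Scalar part = u . v = 1*(-1) + 5*1 + (-1)*(-3)
= -1 + 5 + 3 = 7
e12 coeff = 1*1 - 5*(-1) = 1 - (-5) = 6
e13 coeff = 1*(-3) - (-1)*(-1) = -3 - 1 = -4
e23 coeff = 5*(-3) - (-1)*1 = -15 - (-1) = -14
uv = 7 + 6*e12 - 4*e13 - 14*e23


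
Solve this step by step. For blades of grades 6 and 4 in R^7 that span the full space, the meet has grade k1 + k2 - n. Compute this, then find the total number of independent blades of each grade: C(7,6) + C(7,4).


Meet grade = grade(A) + grade(B) - n
= 6 + 4 - 7 = 3
C(7,6) = 7
C(7,4) = 35
dim_A + dim_B = 7 + 35 = 42


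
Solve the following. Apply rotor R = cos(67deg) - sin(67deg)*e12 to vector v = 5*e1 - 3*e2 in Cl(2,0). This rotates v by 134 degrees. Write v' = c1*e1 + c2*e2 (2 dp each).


Rotor R = cos(67deg) - sin(67deg)*e12
Rotation angle theta = 2 * 67 = 134 degrees
v' = R*v*~R rotates v by theta.
cos(134deg) = -0.6947, sin(134deg) = 0.7193
v'_1 = 5*cos(134deg) - (-3)*sin(134deg)
= 5*(-0.6947) - (-3)*0.7193
= -1.32
v'_2 = 5*sin(134deg) + (-3)*cos(134deg)
= 5*0.7193 + (-3)*(-0.6947)
= 5.68
v' = -1.32*e1 + 5.68*e2


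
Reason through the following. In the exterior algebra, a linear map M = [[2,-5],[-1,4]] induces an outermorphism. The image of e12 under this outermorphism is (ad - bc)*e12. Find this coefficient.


The outermorphism of a linear map f sends e1^e2 to f(e1)^f(e2).
f(e1) = 2*e1 - 1*e2
f(e2) = -5*e1 + 4*e2
f(e1) ^ f(e2) = (2*e1 - 1*e2) ^ (-5*e1 + 4*e2)
= 2*4*e12 + (-1)*(-5)*e21
= (8 - 5)*e12
= 3*e12
Coefficient = 3


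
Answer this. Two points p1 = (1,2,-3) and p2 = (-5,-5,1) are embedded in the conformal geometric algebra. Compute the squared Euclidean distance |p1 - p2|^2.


p1 - p2 = (6, 7, -4)
|p1 - p2|^2 = 6^2 + 7^2 + (-4)^2
= 36 + 49 + 16
= 101


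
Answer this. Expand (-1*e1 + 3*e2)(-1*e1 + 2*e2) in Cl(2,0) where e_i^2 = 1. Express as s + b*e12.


Expand: (-1*e1 + 3*e2)(-1*e1 + 2*e2)
= (-1)*(-1)*e1e1 + (-1)*2*e1e2 + 3*(-1)*e2e1 + 3*2*e2e2
Using e1^2 = e2^2 = 1, e2e1 = -e1e2:
Scalar part s = (-1)*(-1) + 3*2 = 1 + 6 = 7
Bivector part b = (-1)*2 - 3*(-1) = -2 - (-3) = 1
uv = 7 + 1*e12


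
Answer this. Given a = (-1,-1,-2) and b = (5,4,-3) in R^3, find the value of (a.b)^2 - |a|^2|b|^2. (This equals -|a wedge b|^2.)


a . b = (-1)*5 + (-1)*4 + (-2)*(-3)
= -5 + (-4) + 6 = -3
|a|^2 = (-1)^2 + (-1)^2 + (-2)^2 = 6
|b|^2 = 5^2 + 4^2 + (-3)^2 = 50
(a.b)^2 = (-3)^2 = 9
|a|^2 * |b|^2 = 6 * 50 = 300
Result = 9 - 300 = -291


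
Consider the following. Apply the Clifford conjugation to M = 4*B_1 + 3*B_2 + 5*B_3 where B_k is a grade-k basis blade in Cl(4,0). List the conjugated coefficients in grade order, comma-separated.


Clifford conjugate sign for grade k: (-1)^(k(k+1)/2)
Grade 1: (-1)^(1*2/2) = (-1)^1 = -1, coeff 4 -> -4
Grade 2: (-1)^(2*3/2) = (-1)^3 = -1, coeff 3 -> -3
Grade 3: (-1)^(3*4/2) = (-1)^6 = 1, coeff 5 -> 5
Conjugated coefficients: -4, -3, 5


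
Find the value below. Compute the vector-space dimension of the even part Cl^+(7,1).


Even subalgebra dimension = 2^(n-1)
n = 7 + 1 = 8
2^(8 - 1) = 2^7 = 128
Verification: sum of C(8,k) for even k = 1 + 28 + 70 + 28 + 1 = 128
Result = 128


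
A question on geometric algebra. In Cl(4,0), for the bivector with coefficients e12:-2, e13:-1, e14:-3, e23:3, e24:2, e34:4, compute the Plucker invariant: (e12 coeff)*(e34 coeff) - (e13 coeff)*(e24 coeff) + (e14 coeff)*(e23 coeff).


Plucker relation: af - be + cd
a*f = (-2)*4 = -8
b*e = (-1)*2 = -2
c*d = (-3)*3 = -9
af - be + cd = -8 - (-2) + (-9)
= -15


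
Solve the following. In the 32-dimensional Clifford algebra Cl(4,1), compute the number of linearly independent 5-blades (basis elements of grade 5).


Number of grade-k basis blades in Cl(p,q) with n = p + q is C(n, k).
n = 4 + 1 = 5
C(5, 5) = 5! / (5! * 0!)
= 120 / (120 * 1)
= 1


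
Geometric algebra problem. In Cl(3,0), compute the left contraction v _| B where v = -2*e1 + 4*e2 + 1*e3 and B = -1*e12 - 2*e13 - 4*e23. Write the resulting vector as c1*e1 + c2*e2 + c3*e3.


Left contraction v _| B = <vB>_1 (grade-1 part of the geometric product vB).
Using e1_|e12 = e2, e2_|e12 = -e1, e1_|e13 = e3, e3_|e13 = -e1, e2_|e23 = e3, e3_|e23 = -e2:
e1 coeff: -v2*b12 - v3*b13 = -(4)*(-1) - (1)*(-2) = 6
e2 coeff: v1*b12 - v3*b23 = (-2)*(-1) - (1)*(-4) = 6
e3 coeff: v1*b13 + v2*b23 = (-2)*(-2) + (4)*(-4) = -12
v _| B = 6*e1 + 6*e2 - 12*e3


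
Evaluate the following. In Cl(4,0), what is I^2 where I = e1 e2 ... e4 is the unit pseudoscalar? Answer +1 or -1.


The pseudoscalar I = e1...e_n (product of all n generators) of Cl(p,q) satisfies I^2 = (-1)^(q + n(n-1)/2).
p = 4, q = 0, n = p + q = 4
n(n-1)/2 = 4 * 3 / 2 = 6
Exponent = q + n(n-1)/2 = 0 + 6 = 6
I^2 = (-1)^6 = +1


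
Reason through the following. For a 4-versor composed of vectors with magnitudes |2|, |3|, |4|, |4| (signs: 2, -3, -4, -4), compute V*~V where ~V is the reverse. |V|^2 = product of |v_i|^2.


Each vector v_i has |v_i|^2 = s_i^2
Squared scales: 2^2 = 4, (-3)^2 = 9, (-4)^2 = 16, (-4)^2 = 16
|V|^2 = 4 * 9 * 16 * 16
= 9216


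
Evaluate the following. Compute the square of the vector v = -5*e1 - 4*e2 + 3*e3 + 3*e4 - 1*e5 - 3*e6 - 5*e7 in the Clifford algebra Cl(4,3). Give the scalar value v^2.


v^2 = sum of c_i^2 * e_i^2
Positive signature terms (e_i^2 = +1): (-5)^2 + (-4)^2 + 3^2 + 3^2 = 59
Negative signature terms (e_j^2 = -1): (-1)^2 + (-3)^2 + (-5)^2 = 35
v^2 = 59 - 35 = 24


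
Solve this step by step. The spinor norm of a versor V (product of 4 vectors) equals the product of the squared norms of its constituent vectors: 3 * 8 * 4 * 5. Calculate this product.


Spinor norm N(V) = |v1|^2 * |v2|^2 * ... * |v4|^2
= 3 * 8 * 4 * 5
Running product: 3, 24, 96, 480
N(V) = 480


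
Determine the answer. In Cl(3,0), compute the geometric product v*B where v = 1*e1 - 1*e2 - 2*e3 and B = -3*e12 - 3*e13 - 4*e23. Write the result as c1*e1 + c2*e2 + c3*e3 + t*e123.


vB has grade-1 (vector) and grade-3 (trivector) parts: vB = (v _| B) + (v ^ B).
Vector part <vB>_1:
  e1: -v2*b12 - v3*b13 = -(-1)*(-3) - (-2)*(-3) = -9
  e2: v1*b12 - v3*b23 = (1)*(-3) - (-2)*(-4) = -11
  e3: v1*b13 + v2*b23 = (1)*(-3) + (-1)*(-4) = 1
Trivector part <vB>_3:
  e123: v1*b23 - v2*b13 + v3*b12 = (1)*(-4) - (-1)*(-3) + (-2)*(-3) = -1
vB = -9*e1 - 11*e2 + 1*e3 - 1*e123


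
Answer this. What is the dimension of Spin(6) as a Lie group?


Spin(n) double-covers SO(n); both have Lie algebra so(n) of dimension n(n-1)/2.
n = 6
n(n-1) = 6 * 5 = 30
dim Spin(6) = 30/2 = 15


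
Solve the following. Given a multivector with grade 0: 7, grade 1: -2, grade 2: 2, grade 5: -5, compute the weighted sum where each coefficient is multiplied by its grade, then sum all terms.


Grade-weighted sum = sum of grade_k * coefficient_k
0*7 = 0
1*(-2) = -2
2*2 = 4
5*(-5) = -25
Total = 0 + (-2) + 4 + (-25) = -23


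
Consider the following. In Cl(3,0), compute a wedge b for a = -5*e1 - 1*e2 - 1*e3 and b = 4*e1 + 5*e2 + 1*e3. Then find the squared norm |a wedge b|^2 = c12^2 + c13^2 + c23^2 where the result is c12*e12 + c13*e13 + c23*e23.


a wedge b = (a1*b2 - a2*b1)*e12 + (a1*b3 - a3*b1)*e13 + (a2*b3 - a3*b2)*e23
e12 coeff: (-5)*5 - (-1)*4 = -25 - (-4) = -21
e13 coeff: (-5)*1 - (-1)*4 = -5 - (-4) = -1
e23 coeff: (-1)*1 - (-1)*5 = -1 - (-5) = 4
|a wedge b|^2 = (-21)^2 + (-1)^2 + 4^2
= 441 + 1 + 16
= 458


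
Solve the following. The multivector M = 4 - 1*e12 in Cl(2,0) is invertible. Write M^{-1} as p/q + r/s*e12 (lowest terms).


M = 4 - 1*e12, where e12^2 = -1.
Since M commutes with its reverse ~M = a - b*e12, M * ~M = a^2 - b^2*e12^2 = a^2 + b^2.
So M^{-1} = ~M / (a^2 + b^2) = (a - b*e12)/(a^2 + b^2).
a^2 + b^2 = 16 + 1 = 17
Scalar part = 4/17 = 4/17
Bivector coeff = 1/17 = 1/17
M^{-1} = 4/17 + 1/17*e12


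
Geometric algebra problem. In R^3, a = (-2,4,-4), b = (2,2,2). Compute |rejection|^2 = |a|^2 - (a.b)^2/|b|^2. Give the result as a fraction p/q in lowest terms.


|a|^2 = (-2)^2 + 4^2 + (-4)^2 = 36
|b|^2 = 2^2 + 2^2 + 2^2 = 12
a . b = (-2)*2 + 4*2 + (-4)*2 = -4
(a.b)^2 = (-4)^2 = 16
|rej|^2 = 36 - 16/12
= (432 - 16)/12
= 416/12
In lowest terms: 104/3


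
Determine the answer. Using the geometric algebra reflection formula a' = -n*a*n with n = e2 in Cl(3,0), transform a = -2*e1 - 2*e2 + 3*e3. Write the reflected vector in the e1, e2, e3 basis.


Reflection formula: a' = -n*a*n, with n = e2 (unit vector, n^2 = 1).
For reflection through hyperplane perp to e2:
The component along e2 flips sign, others stay.
a = (-2, -2, 3)
a' = (-2, 2, 3)
a' = -2*e1 + 2*e2 + 3*e3


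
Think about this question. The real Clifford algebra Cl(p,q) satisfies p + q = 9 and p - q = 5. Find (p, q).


We need p + q = 9 and p - q = 5.
Adding: 2p = 9 + 5 = 14, so p = 7.
Then q = 9 - 7 = 2.
(p, q) = (7, 2)


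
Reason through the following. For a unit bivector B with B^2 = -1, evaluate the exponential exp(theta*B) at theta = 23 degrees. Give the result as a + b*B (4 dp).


For a unit bivector B with B^2 = -1, the exponential series gives
e^(theta*B) = cos(theta) + sin(theta)*B (the GA analogue of Euler's formula).
theta = 23 degrees = 0.401426 rad
cos(23 deg) = 0.9205
sin(23 deg) = 0.3907
exp(theta*B) = 0.9205 + 0.3907*B


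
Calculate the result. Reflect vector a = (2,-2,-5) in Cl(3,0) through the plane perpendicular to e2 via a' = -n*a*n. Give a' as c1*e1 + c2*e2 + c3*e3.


Reflection formula: a' = -n*a*n, with n = e2 (unit vector, n^2 = 1).
For reflection through hyperplane perp to e2:
The component along e2 flips sign, others stay.
a = (2, -2, -5)
a' = (2, 2, -5)
a' = 2*e1 + 2*e2 - 5*e3


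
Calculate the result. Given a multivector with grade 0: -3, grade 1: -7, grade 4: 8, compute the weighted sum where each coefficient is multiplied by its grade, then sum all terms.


Grade-weighted sum = sum of grade_k * coefficient_k
0*(-3) = 0
1*(-7) = -7
4*8 = 32
Total = 0 + (-7) + 32 = 25


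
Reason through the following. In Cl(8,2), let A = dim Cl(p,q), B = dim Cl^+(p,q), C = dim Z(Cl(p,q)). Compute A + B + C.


n = 8 + 2 = 10
Total dim = 2^10 = 1024
Even subalgebra dim = 2^9 = 512
n is even, so center dim = 1
Sum = 1024 + 512 + 1 = 1537


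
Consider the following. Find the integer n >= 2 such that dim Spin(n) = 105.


dim Spin(n) = dim so(n) = n(n-1)/2.
Solve n(n-1)/2 = 105, i.e. n^2 - n - 210 = 0.
Discriminant = 1 + 8*105 = 841
n = (1 + sqrt(841))/2 = (1 + 29)/2 = 15
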